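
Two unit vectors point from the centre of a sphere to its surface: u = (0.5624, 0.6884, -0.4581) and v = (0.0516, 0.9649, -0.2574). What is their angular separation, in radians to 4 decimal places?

u·v = 0.8112; |u| = 1.0000, |v| = 1.0000.
cos θ = (u·v)/(|u||v|) = 0.8112, so θ = 0.6246 rad.

0.6246 rad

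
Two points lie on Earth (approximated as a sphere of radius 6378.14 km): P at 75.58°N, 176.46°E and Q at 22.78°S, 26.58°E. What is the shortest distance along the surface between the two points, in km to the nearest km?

In radians: φ₁ = 1.3191, φ₂ = -0.3976, Δλ = -149.880° = -2.6159 rad.
cos c = sin φ₁ sin φ₂ + cos φ₁ cos φ₂ cos Δλ = (0.9685)(-0.3872) + (0.2490)(0.9220)(-0.8650) = -0.57360,
so c = arccos(-0.57360) = 2.18169 rad.
Distance = R·c = 6378.14 × 2.1817 ≈ 13915 km.

13915 km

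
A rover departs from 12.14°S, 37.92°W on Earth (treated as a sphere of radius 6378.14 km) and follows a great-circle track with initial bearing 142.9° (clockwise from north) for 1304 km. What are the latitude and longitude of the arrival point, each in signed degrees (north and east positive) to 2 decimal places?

-21.36°, -30.36°

Angular distance δ = d/R = 1304/6378.14 = 0.20445 rad; initial bearing θ = 2.4941 rad.
sin φ₂ = sin φ₁ cos δ + cos φ₁ sin δ cos θ = (-0.2103)(0.9792) + (0.9776)(0.2030)(-0.7976) = -0.3642, so φ₂ = -21.36°.
Δλ = atan2(sin θ sin δ cos φ₁, cos δ − sin φ₁ sin φ₂) = atan2(0.1197, 0.9026) = 7.556°.
λ₂ = -37.920° + 7.556° = -30.36°.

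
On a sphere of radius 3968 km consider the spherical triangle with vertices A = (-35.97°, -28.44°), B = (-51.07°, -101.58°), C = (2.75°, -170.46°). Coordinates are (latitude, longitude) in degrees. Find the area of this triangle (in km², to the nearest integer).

Side lengths (central angles): a = 1.3808, b = 2.2988, c = 0.9218 rad; semiperimeter s = 2.3007.
By l'Huilier's theorem, tan(E/4) = √[tan(s/2) tan((s−a)/2) tan((s−b)/2) tan((s−c)/2)], giving spherical excess E = 0.1177 rad.
Area = E·R² = 0.1177 × (3968)² ≈ 1853148 km².

1853148 km²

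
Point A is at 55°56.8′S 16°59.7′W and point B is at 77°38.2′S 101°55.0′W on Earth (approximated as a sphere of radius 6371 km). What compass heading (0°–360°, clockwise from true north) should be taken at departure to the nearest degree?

With φ₁ = -0.9765, φ₂ = -1.3550, Δλ = -1.4822 rad, the forward-azimuth formula gives
θ = atan2( sin Δλ cos φ₂ , cos φ₁ sin φ₂ − sin φ₁ cos φ₂ cos Δλ ) = atan2(-0.2133, -0.5313) = -158.13°.
Adding 360° brings this into [0°, 360°): 202°.

202°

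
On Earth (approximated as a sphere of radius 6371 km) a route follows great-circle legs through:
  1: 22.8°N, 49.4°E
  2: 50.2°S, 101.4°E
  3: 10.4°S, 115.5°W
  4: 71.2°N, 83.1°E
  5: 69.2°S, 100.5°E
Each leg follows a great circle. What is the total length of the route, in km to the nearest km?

Leg 1→2: central angle 1.5052 rad, distance 9589.5 km.
Leg 2→3: central angle 1.9442 rad, distance 12386.5 km.
Leg 3→4: central angle 2.0616 rad, distance 13134.2 km.
Leg 4→5: central angle 2.4587 rad, distance 15664.4 km.
Total: 9589.5 + 12386.5 + 13134.2 + 15664.4 ≈ 50775 km.

50775 km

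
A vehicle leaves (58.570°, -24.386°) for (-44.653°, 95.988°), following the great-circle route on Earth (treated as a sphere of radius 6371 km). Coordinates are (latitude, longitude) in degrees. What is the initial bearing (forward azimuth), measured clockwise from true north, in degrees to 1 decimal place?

95.5°

Δλ = 120.374° = 2.1009 rad.
y = sin Δλ · cos φ₂ = (0.8627)(0.7114) = 0.6137
x = cos φ₁ sin φ₂ − sin φ₁ cos φ₂ cos Δλ = (0.5215)(-0.7028) − (0.8533)(0.7114)(-0.5056) = -0.0596
θ = atan2(y, x) = 95.54°, so the bearing is 95.5°.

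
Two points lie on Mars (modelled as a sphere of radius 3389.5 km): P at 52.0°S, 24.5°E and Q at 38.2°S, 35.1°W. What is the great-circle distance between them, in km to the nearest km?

2540 km

With latitudes φ₁ = -52.000°, φ₂ = -38.200° and longitude difference Δλ = -59.600°:
Haversine: a = sin²(Δφ/2) + cos φ₁ cos φ₂ sin²(Δλ/2) = 0.0144 + (0.6157)(0.7859)(0.2470) = 0.13393.
Central angle c = 2·arcsin(√a) = 0.74933 rad.
Distance = R·c = 3389.5 × 0.7493 ≈ 2540 km.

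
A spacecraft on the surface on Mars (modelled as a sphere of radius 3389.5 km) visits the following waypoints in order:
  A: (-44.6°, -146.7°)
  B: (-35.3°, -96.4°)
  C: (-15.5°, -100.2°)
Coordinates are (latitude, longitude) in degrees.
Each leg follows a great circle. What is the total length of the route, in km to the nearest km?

3497 km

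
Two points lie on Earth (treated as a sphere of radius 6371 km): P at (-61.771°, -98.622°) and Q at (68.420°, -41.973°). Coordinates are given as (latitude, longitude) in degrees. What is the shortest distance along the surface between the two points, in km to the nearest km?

15162 km

In radians: φ₁ = -1.0781, φ₂ = 1.1942, Δλ = 56.649° = 0.9887 rad.
cos c = sin φ₁ sin φ₂ + cos φ₁ cos φ₂ cos Δλ = (-0.8811)(0.9299) + (0.4730)(0.3678)(0.5498) = -0.72366,
so c = arccos(-0.72366) = 2.37989 rad.
Distance = R·c = 6371 × 2.3799 ≈ 15162 km.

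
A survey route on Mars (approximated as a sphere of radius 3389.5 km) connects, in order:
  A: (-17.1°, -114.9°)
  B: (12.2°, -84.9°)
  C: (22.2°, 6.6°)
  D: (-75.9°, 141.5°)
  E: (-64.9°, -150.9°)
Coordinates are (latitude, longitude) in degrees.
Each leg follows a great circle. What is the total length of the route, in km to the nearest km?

Leg A→B: central angle 0.7274 rad, distance 2465.5 km.
Leg B→C: central angle 1.5146 rad, distance 5133.8 km.
Leg C→D: central angle 2.1243 rad, distance 7200.3 km.
Leg D→E: central angle 0.4086 rad, distance 1385.1 km.
Total: 2465.5 + 5133.8 + 7200.3 + 1385.1 ≈ 16185 km.

16185 km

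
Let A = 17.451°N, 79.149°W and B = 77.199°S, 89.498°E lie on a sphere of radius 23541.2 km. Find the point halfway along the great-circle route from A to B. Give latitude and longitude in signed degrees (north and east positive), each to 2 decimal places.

-42.46°, -75.76°

Central angle δ = 2.0940 rad. Interpolating on the sphere with fraction f = 0.5:
P = [sin((1−f)δ)·A + sin(fδ)·B] / sin δ = 0.9997·A + 0.9997·B in Cartesian coordinates,
giving P = (0.1815, -0.7151, -0.6750), i.e. latitude -42.46°, longitude -75.76°.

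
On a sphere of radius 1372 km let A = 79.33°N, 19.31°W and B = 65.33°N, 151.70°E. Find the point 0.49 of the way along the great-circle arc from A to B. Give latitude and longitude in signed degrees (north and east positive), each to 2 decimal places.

83.23°, 144.16°

Central angle δ = 0.6152 rad. Interpolating on the sphere with fraction f = 0.49:
P = [sin((1−f)δ)·A + sin(fδ)·B] / sin δ = 0.5348·A + 0.5145·B in Cartesian coordinates,
giving P = (-0.0956, 0.0691, 0.9930), i.e. latitude 83.23°, longitude 144.16°.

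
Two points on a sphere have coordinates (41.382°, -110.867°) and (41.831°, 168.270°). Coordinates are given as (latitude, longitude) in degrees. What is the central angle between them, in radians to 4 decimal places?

1.0126 rad

With latitudes φ₁ = 41.382°, φ₂ = 41.831° and longitude difference Δλ = -80.863°:
Haversine: a = sin²(Δφ/2) + cos φ₁ cos φ₂ sin²(Δλ/2) = 0.0000 + (0.7503)(0.7451)(0.4206) = 0.23516.
Central angle c = 2·arcsin(√a) = 1.01258 rad.
So the angular separation is 1.0126 rad.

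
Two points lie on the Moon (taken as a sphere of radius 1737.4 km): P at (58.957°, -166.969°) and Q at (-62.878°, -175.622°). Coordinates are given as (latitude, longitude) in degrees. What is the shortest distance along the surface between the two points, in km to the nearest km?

Let φ₁ = 1.0290 rad, φ₂ = -1.0974 rad, and Δλ = -0.1510 rad.
cos c = sin φ₁ sin φ₂ + cos φ₁ cos φ₂ cos Δλ = (0.8568)(-0.8900) + (0.5157)(0.4559)(0.9886) = -0.53015,
so c = arccos(-0.53015) = 2.12957 rad.
Distance = R·c = 1737.4 × 2.1296 ≈ 3700 km.

3700 km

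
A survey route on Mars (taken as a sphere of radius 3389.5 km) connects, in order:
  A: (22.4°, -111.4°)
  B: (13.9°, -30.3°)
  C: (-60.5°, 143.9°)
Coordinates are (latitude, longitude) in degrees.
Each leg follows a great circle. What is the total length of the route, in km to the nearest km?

Leg A→B: central angle 1.3383 rad, distance 4536.2 km.
Leg B→C: central angle 2.3249 rad, distance 7880.3 km.
Total: 4536.2 + 7880.3 ≈ 12416 km.

12416 km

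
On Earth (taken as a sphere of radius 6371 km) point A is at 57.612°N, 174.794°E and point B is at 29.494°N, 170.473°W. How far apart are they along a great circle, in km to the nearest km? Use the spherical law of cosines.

3328 km

In radians: φ₁ = 1.0055, φ₂ = 0.5148, Δλ = 14.733° = 0.2571 rad.
cos c = sin φ₁ sin φ₂ + cos φ₁ cos φ₂ cos Δλ = (0.8444)(0.4923) + (0.5356)(0.8704)(0.9671) = 0.86665,
so c = arccos(0.86665) = 0.52235 rad.
Distance = R·c = 6371 × 0.5223 ≈ 3328 km.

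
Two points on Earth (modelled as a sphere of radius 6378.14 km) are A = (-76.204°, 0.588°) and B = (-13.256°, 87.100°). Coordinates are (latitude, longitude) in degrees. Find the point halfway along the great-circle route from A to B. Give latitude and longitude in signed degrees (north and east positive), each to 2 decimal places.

The central angle between A and B is δ = 1.3317 rad.
With f = 0.5, the slerp weights are sin((1−f)δ)/sin δ = 0.6358 and sin(fδ)/sin δ = 0.6358.
Weighted sum of the unit vectors: (0.6358)·(0.2385,0.0024,-0.9712) + (0.6358)·(0.0492,0.9721,-0.2293) = (0.1829, 0.6196, -0.7633).
Converting back: φ = atan2(z, √(x²+y²)) = -49.75°, λ = atan2(y, x) = 73.55°.

-49.75°, 73.55°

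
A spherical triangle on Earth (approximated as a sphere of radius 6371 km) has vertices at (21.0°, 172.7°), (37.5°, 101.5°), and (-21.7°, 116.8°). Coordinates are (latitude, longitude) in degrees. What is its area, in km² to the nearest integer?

26141327 km²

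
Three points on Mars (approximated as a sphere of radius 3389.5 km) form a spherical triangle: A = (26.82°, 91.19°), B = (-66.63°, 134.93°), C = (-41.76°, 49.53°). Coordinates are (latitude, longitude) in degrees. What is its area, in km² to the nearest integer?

Side lengths (central angles): a = 0.8827, b = 1.3727, c = 1.7299 rad; semiperimeter s = 1.9926.
By l'Huilier's theorem, tan(E/4) = √[tan(s/2) tan((s−a)/2) tan((s−b)/2) tan((s−c)/2)], giving spherical excess E = 0.7946 rad.
Area = E·R² = 0.7946 × (3389.5)² ≈ 9129327 km².

9129327 km²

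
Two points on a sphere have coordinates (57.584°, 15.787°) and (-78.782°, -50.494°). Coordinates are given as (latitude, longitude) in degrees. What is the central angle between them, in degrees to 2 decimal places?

141.82°

In radians: φ₁ = 1.0050, φ₂ = -1.3750, Δλ = -66.281° = -1.1568 rad.
Haversine: a = sin²(Δφ/2) + cos φ₁ cos φ₂ sin²(Δλ/2) = 0.8619 + (0.5361)(0.1945)(0.2989) = 0.89305.
Central angle c = 2·arcsin(√a) = 2.47527 rad.
So the angular separation is 141.82°.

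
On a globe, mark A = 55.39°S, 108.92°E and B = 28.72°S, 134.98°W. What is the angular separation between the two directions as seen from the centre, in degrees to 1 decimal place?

79.8°

With latitudes φ₁ = -55.390°, φ₂ = -28.720° and longitude difference Δλ = 116.100°:
cos c = sin φ₁ sin φ₂ + cos φ₁ cos φ₂ cos Δλ = (-0.8230)(-0.4805) + (0.5680)(0.8770)(-0.4399) = 0.17635,
so c = arccos(0.17635) = 1.39351 rad.
So the angular separation is 79.8°.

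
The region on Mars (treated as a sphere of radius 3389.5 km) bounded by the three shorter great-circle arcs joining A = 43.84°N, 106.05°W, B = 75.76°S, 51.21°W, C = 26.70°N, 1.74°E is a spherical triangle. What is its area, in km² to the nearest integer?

29190463 km²

Side lengths (central angles): a = 1.8787, b = 1.4562, c = 2.1763 rad; semiperimeter s = 2.7556.
By l'Huilier's theorem, tan(E/4) = √[tan(s/2) tan((s−a)/2) tan((s−b)/2) tan((s−c)/2)], giving spherical excess E = 2.5408 rad.
Area = E·R² = 2.5408 × (3389.5)² ≈ 29190463 km².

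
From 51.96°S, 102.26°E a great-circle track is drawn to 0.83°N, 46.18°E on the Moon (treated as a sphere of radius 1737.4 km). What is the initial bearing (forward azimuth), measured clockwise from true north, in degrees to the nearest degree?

298°

With φ₁ = -0.9069, φ₂ = 0.0145, Δλ = -0.9788 rad, the forward-azimuth formula gives
θ = atan2( sin Δλ cos φ₂ , cos φ₁ sin φ₂ − sin φ₁ cos φ₂ cos Δλ ) = atan2(-0.8297, 0.4484) = -61.61°.
Adding 360° brings this into [0°, 360°): 298°.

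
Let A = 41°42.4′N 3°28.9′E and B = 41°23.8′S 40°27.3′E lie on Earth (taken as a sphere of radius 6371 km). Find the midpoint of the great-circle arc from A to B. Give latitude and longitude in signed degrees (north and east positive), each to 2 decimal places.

0.16°, 22.01°

Central angle δ = 1.5633 rad. Interpolating on the sphere with fraction f = 0.5:
P = [sin((1−f)δ)·A + sin(fδ)·B] / sin δ = 0.7045·A + 0.7045·B in Cartesian coordinates,
giving P = (0.9271, 0.3748, 0.0029), i.e. latitude 0.16°, longitude 22.01°.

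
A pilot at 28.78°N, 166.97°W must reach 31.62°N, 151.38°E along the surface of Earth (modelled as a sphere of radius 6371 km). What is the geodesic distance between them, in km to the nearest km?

3991 km

With latitudes φ₁ = 28.780°, φ₂ = 31.620° and longitude difference Δλ = -41.650°:
cos c = sin φ₁ sin φ₂ + cos φ₁ cos φ₂ cos Δλ = (0.4814)(0.5243) + (0.8765)(0.8515)(0.7472) = 0.81011,
so c = arccos(0.81011) = 0.62646 rad.
Distance = R·c = 6371 × 0.6265 ≈ 3991 km.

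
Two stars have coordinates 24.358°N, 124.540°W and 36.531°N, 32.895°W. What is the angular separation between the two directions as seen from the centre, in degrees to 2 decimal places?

Let φ₁ = 0.4251 rad, φ₂ = 0.6376 rad, and Δλ = 1.5995 rad.
cos c = sin φ₁ sin φ₂ + cos φ₁ cos φ₂ cos Δλ = (0.4124)(0.5953) + (0.9110)(0.8035)(-0.0287) = 0.22449,
so c = arccos(0.22449) = 1.34437 rad.
So the angular separation is 77.03°.

77.03°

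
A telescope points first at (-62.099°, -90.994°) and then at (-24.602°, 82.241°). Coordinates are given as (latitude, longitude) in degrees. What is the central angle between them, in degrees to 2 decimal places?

93.13°

With latitudes φ₁ = -62.099°, φ₂ = -24.602° and longitude difference Δλ = 173.235°:
Haversine: a = sin²(Δφ/2) + cos φ₁ cos φ₂ sin²(Δλ/2) = 0.1033 + (0.4679)(0.9092)(0.9965) = 0.52729.
Central angle c = 2·arcsin(√a) = 1.62541 rad.
So the angular separation is 93.13°.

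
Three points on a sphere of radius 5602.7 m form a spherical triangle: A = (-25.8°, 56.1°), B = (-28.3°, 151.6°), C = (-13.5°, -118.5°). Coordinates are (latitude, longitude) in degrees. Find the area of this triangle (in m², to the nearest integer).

Side lengths (central angles): a = 1.4584, b = 2.4496, c = 1.4401 rad; semiperimeter s = 2.6740.
By l'Huilier's theorem, tan(E/4) = √[tan(s/2) tan((s−a)/2) tan((s−b)/2) tan((s−c)/2)], giving spherical excess E = 1.8006 rad.
Area = E·R² = 1.8006 × (5602.7)² ≈ 56521260 m².

56521260 m²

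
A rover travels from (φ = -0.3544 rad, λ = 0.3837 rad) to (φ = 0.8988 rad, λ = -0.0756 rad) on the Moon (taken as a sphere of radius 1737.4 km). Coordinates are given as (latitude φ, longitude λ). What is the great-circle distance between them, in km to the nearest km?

With latitudes φ₁ = -20.306°, φ₂ = 51.497° and longitude difference Δλ = -26.316°:
cos c = sin φ₁ sin φ₂ + cos φ₁ cos φ₂ cos Δλ = (-0.3470)(0.7826) + (0.9379)(0.6225)(0.8964) = 0.25177,
so c = arccos(0.25177) = 1.31628 rad.
Distance = R·c = 1737.4 × 1.3163 ≈ 2287 km.

2287 km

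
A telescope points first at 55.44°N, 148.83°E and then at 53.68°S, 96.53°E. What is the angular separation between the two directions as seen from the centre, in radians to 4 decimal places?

2.0466 rad

In radians: φ₁ = 0.9676, φ₂ = -0.9369, Δλ = -52.300° = -0.9128 rad.
Haversine: a = sin²(Δφ/2) + cos φ₁ cos φ₂ sin²(Δλ/2) = 0.6638 + (0.5673)(0.5923)(0.1942) = 0.72904.
Central angle c = 2·arcsin(√a) = 2.04662 rad.
So the angular separation is 2.0466 rad.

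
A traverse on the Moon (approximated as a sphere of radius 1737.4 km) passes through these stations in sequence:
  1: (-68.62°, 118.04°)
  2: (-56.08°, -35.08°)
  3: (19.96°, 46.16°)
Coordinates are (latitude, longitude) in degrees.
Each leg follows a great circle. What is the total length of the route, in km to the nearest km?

4715 km

Leg 1→2: central angle 0.9382 rad, distance 1630.0 km.
Leg 2→3: central angle 1.7756 rad, distance 3085.0 km.
Total: 1630.0 + 3085.0 ≈ 4715 km.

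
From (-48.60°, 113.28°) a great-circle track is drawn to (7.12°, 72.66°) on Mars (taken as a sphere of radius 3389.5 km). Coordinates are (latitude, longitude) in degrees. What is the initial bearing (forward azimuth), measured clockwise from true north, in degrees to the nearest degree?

With φ₁ = -0.8482, φ₂ = 0.1243, Δλ = -0.7090 rad, the forward-azimuth formula gives
θ = atan2( sin Δλ cos φ₂ , cos φ₁ sin φ₂ − sin φ₁ cos φ₂ cos Δλ ) = atan2(-0.6460, 0.6469) = -44.96°.
Adding 360° brings this into [0°, 360°): 315°.

315°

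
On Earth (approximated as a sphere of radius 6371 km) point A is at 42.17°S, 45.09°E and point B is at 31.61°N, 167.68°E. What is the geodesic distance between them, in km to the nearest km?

Let φ₁ = -0.7360 rad, φ₂ = 0.5517 rad, and Δλ = 2.1396 rad.
Haversine: a = sin²(Δφ/2) + cos φ₁ cos φ₂ sin²(Δλ/2) = 0.3603 + (0.7412)(0.8516)(0.7693) = 0.84592.
Central angle c = 2·arcsin(√a) = 2.33484 rad.
Distance = R·c = 6371 × 2.3348 ≈ 14875 km.

14875 km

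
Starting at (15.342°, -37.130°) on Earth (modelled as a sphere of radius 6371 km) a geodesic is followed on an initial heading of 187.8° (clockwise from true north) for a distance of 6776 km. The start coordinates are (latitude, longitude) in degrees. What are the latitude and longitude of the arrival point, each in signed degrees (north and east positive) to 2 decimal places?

-44.96°, -46.78°

Angular distance δ = d/R = 6776/6371 = 1.06357 rad; initial bearing θ = 3.2777 rad.
sin φ₂ = sin φ₁ cos δ + cos φ₁ sin δ cos θ = (0.2646)(0.4858) + (0.9644)(0.8741)(-0.9907) = -0.7066, so φ₂ = -44.96°.
Δλ = atan2(sin θ sin δ cos φ₁, cos δ − sin φ₁ sin φ₂) = atan2(-0.1144, 0.6727) = -9.651°.
λ₂ = -37.130° − 9.651° = -46.78°.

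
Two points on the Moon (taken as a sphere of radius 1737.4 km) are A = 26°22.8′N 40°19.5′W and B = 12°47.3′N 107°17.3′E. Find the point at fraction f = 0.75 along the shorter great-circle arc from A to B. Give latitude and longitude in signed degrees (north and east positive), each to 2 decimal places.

Central angle δ = 2.2645 rad. Interpolating on the sphere with fraction f = 0.75:
P = [sin((1−f)δ)·A + sin(fδ)·B] / sin δ = 0.6976·A + 1.2900·B in Cartesian coordinates,
giving P = (0.1026, 0.7968, 0.5955), i.e. latitude 36.55°, longitude 82.66°.

36.55°, 82.66°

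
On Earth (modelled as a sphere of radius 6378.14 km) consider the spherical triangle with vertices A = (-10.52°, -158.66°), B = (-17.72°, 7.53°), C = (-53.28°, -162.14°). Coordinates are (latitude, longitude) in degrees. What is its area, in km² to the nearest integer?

Side lengths (central angles): a = 1.8927, b = 0.7479, c = 2.5942 rad; semiperimeter s = 2.6174.
By l'Huilier's theorem, tan(E/4) = √[tan(s/2) tan((s−a)/2) tan((s−b)/2) tan((s−c)/2)], giving spherical excess E = 0.5912 rad.
Area = E·R² = 0.5912 × (6378.14)² ≈ 24050290 km².

24050290 km²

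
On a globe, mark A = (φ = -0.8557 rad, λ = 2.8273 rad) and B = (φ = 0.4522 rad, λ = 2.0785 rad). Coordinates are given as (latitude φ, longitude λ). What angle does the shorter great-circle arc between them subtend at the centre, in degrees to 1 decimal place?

Let φ₁ = -0.8557 rad, φ₂ = 0.4522 rad, and Δλ = -0.7488 rad.
cos c = sin φ₁ sin φ₂ + cos φ₁ cos φ₂ cos Δλ = (-0.7550)(0.4369) + (0.6557)(0.8995)(0.7325) = 0.10211,
so c = arccos(0.10211) = 1.46850 rad.
So the angular separation is 84.1°.

84.1°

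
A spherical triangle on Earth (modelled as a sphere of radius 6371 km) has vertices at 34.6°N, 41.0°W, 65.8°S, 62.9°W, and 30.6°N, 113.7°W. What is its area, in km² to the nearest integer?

54467644 km²

Side lengths (central angles): a = 1.8145, b = 1.0475, c = 1.7771 rad; semiperimeter s = 2.3196.
By l'Huilier's theorem, tan(E/4) = √[tan(s/2) tan((s−a)/2) tan((s−b)/2) tan((s−c)/2)], giving spherical excess E = 1.3419 rad.
Area = E·R² = 1.3419 × (6371)² ≈ 54467644 km².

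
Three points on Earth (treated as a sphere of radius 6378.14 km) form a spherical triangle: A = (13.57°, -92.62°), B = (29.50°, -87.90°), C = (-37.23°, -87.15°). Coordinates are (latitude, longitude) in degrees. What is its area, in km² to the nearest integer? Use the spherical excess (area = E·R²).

Side lengths (central angles): a = 1.1647, b = 0.8912, c = 0.2883 rad; semiperimeter s = 1.1721.
By l'Huilier's theorem, tan(E/4) = √[tan(s/2) tan((s−a)/2) tan((s−b)/2) tan((s−c)/2)], giving spherical excess E = 0.0512 rad.
Area = E·R² = 0.0512 × (6378.14)² ≈ 2081796 km².

2081796 km²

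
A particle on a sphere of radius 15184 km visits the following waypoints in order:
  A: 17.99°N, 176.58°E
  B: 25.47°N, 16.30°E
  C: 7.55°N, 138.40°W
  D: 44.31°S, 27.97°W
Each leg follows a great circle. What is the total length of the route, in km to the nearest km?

101009 km

Leg A→B: central angle 2.3124 rad, distance 35112.0 km.
Leg B→C: central angle 2.4229 rad, distance 36788.6 km.
Leg C→D: central angle 1.9171 rad, distance 29108.8 km.
Total: 35112.0 + 36788.6 + 29108.8 ≈ 101009 km.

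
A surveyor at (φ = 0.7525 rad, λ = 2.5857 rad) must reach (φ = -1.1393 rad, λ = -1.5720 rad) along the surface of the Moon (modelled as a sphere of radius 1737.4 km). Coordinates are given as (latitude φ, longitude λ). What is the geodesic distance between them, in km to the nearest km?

With latitudes φ₁ = 43.115°, φ₂ = -65.277° and longitude difference Δλ = 121.781°:
Haversine: a = sin²(Δφ/2) + cos φ₁ cos φ₂ sin²(Δλ/2) = 0.6578 + (0.7300)(0.4182)(0.7633) = 0.89081.
Central angle c = 2·arcsin(√a) = 2.46805 rad.
Distance = R·c = 1737.4 × 2.4680 ≈ 4288 km.

4288 km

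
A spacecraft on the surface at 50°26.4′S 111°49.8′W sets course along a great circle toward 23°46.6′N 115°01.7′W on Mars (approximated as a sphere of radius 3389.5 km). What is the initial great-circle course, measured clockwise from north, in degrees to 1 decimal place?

357.0°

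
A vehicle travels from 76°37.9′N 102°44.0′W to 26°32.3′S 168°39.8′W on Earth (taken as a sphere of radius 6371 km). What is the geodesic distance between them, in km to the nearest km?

12288 km

Let φ₁ = 1.3375 rad, φ₂ = -0.4632 rad, and Δλ = -1.1507 rad.
cos c = sin φ₁ sin φ₂ + cos φ₁ cos φ₂ cos Δλ = (0.9729)(-0.4468) + (0.2312)(0.8946)(0.4079) = -0.35033,
so c = arccos(-0.35033) = 1.92872 rad.
Distance = R·c = 6371 × 1.9287 ≈ 12288 km.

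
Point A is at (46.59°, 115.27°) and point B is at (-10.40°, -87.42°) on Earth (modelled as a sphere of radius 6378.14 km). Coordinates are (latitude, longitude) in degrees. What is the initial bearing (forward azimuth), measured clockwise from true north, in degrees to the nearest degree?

35°

With φ₁ = 0.8131, φ₂ = -0.1815, Δλ = 2.7456 rad, the forward-azimuth formula gives
θ = atan2( sin Δλ cos φ₂ , cos φ₁ sin φ₂ − sin φ₁ cos φ₂ cos Δλ ) = atan2(0.3794, 0.5352) = 35.33°.
So the initial bearing is 35°.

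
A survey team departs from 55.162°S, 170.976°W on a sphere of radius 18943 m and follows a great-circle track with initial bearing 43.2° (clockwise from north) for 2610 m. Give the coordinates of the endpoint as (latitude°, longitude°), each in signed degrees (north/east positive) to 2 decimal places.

-49.10°, -162.72°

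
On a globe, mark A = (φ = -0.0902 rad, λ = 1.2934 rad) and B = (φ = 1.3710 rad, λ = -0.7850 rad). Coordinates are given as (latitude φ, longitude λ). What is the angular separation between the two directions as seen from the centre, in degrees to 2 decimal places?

With latitudes φ₁ = -5.168°, φ₂ = 78.553° and longitude difference Δλ = -119.084°:
cos c = sin φ₁ sin φ₂ + cos φ₁ cos φ₂ cos Δλ = (-0.0901)(0.9801) + (0.9959)(0.1985)(-0.4861) = -0.18437,
so c = arccos(-0.18437) = 1.75622 rad.
So the angular separation is 100.62°.

100.62°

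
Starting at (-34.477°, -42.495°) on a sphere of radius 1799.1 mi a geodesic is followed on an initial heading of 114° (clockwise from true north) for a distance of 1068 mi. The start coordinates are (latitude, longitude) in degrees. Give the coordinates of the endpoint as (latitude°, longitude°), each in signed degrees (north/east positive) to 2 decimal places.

Angular distance δ = d/R = 1068/1799.1 = 0.59363 rad; initial bearing θ = 1.9897 rad.
sin φ₂ = sin φ₁ cos δ + cos φ₁ sin δ cos θ = (-0.5661)(0.8289) + (0.8244)(0.5594)(-0.4067) = -0.6568, so φ₂ = -41.06°.
Δλ = atan2(sin θ sin δ cos φ₁, cos δ − sin φ₁ sin φ₂) = atan2(0.4213, 0.4571) = 42.661°.
λ₂ = -42.495° + 42.661° = 0.17°.

-41.06°, 0.17°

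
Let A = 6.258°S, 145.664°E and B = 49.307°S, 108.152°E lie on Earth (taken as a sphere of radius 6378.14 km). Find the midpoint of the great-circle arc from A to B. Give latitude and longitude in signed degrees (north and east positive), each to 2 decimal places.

-29.03°, 130.94°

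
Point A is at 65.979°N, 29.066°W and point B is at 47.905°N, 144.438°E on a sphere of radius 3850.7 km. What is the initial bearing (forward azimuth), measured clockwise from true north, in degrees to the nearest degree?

Δλ = 173.504° = 3.0282 rad.
y = sin Δλ · cos φ₂ = (0.1131)(0.6704) = 0.0758
x = cos φ₁ sin φ₂ − sin φ₁ cos φ₂ cos Δλ = (0.4071)(0.7420) − (0.9134)(0.6704)(-0.9936) = 0.9104
θ = atan2(y, x) = 4.76°, so the bearing is 5°.

5°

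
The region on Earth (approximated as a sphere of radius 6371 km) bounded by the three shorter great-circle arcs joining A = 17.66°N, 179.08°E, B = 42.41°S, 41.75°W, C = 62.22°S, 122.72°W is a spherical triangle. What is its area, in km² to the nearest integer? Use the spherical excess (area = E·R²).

22954768 km²

Side lengths (central angles): a = 0.8623, b = 1.6052, c = 2.3993 rad; semiperimeter s = 2.4334.
By l'Huilier's theorem, tan(E/4) = √[tan(s/2) tan((s−a)/2) tan((s−b)/2) tan((s−c)/2)], giving spherical excess E = 0.5655 rad.
Area = E·R² = 0.5655 × (6371)² ≈ 22954768 km².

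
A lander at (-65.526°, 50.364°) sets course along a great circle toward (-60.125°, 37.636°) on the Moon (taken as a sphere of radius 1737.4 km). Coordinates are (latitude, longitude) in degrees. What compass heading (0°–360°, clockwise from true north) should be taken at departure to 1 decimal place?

307.1°

With φ₁ = -1.1436, φ₂ = -1.0494, Δλ = -0.2221 rad, the forward-azimuth formula gives
θ = atan2( sin Δλ cos φ₂ , cos φ₁ sin φ₂ − sin φ₁ cos φ₂ cos Δλ ) = atan2(-0.1097, 0.0830) = -52.90°.
Adding 360° brings this into [0°, 360°): 307.1°.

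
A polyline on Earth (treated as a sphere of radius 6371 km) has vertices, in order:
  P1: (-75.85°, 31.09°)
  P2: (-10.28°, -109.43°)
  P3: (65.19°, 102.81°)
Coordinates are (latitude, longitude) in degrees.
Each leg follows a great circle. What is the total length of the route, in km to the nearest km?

Leg P1→P2: central angle 1.5834 rad, distance 10087.9 km.
Leg P2→P3: central angle 2.1074 rad, distance 13426.1 km.
Total: 10087.9 + 13426.1 ≈ 23514 km.

23514 km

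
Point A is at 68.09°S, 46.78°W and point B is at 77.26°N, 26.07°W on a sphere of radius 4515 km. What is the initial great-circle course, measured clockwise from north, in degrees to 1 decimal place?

8.0°

Δλ = 20.710° = 0.3615 rad.
y = sin Δλ · cos φ₂ = (0.3536)(0.2205) = 0.0780
x = cos φ₁ sin φ₂ − sin φ₁ cos φ₂ cos Δλ = (0.3731)(0.9754) − (-0.9278)(0.2205)(0.9354) = 0.5553
θ = atan2(y, x) = 7.99°, so the bearing is 8.0°.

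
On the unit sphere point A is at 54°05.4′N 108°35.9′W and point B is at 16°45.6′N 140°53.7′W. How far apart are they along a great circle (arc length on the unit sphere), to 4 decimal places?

0.7837

With latitudes φ₁ = 54.090°, φ₂ = 16.760° and longitude difference Δλ = -32.297°:
cos c = sin φ₁ sin φ₂ + cos φ₁ cos φ₂ cos Δλ = (0.8099)(0.2884) + (0.5865)(0.9575)(0.8453) = 0.70827,
so c = arccos(0.70827) = 0.78375 rad.
On the unit sphere the arc length equals the central angle: 0.7837.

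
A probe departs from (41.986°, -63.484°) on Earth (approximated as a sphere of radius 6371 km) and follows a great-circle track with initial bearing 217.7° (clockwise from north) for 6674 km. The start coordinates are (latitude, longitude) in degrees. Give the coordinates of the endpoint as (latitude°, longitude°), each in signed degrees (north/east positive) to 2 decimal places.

Angular distance δ = d/R = 6674/6371 = 1.04756 rad; initial bearing θ = 3.7996 rad.
sin φ₂ = sin φ₁ cos δ + cos φ₁ sin δ cos θ = (0.6689)(0.4997) + (0.7433)(0.8662)(-0.7912) = -0.1752, so φ₂ = -10.09°.
Δλ = atan2(sin θ sin δ cos φ₁, cos δ − sin φ₁ sin φ₂) = atan2(-0.3937, 0.6169) = -32.549°.
λ₂ = -63.484° − 32.549° = -96.03°.

-10.09°, -96.03°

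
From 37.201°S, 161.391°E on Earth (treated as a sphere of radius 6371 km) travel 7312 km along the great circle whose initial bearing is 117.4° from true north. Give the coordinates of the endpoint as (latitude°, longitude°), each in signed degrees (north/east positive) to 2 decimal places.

Angular distance δ = d/R = 7312/6371 = 1.14770 rad; initial bearing θ = 2.0490 rad.
sin φ₂ = sin φ₁ cos δ + cos φ₁ sin δ cos θ = (-0.6046)(0.4106) + (0.7965)(0.9118)(-0.4602) = -0.5825, so φ₂ = -35.63°.
Δλ = atan2(sin θ sin δ cos φ₁, cos δ − sin φ₁ sin φ₂) = atan2(0.6448, 0.0584) = 84.824°.
λ₂ = 161.391° + 84.824° = 246.21° → -113.79° after wrapping to (−180°, 180°].

-35.63°, -113.79°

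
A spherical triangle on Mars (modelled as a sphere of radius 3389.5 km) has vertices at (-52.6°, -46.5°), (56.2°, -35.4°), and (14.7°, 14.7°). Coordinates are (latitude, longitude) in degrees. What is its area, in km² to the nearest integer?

11813326 km²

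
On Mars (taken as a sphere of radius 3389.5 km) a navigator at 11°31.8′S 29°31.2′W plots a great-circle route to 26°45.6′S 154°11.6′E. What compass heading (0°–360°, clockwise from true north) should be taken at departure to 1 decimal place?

Δλ = -176.287° = -3.0768 rad.
y = sin Δλ · cos φ₂ = (-0.0648)(0.8929) = -0.0578
x = cos φ₁ sin φ₂ − sin φ₁ cos φ₂ cos Δλ = (0.9798)(-0.4503) − (-0.1999)(0.8929)(-0.9979) = -0.6193
θ = atan2(y, x) = -174.67°; adding 360° gives 185.3°.

185.3°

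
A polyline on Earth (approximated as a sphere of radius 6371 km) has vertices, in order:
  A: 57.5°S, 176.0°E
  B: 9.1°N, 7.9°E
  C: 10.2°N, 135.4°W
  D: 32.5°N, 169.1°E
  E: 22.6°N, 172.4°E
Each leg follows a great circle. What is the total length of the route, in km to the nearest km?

Leg A→B: central angle 2.2817 rad, distance 14536.8 km.
Leg B→C: central angle 2.4206 rad, distance 15421.8 km.
Leg C→D: central angle 0.9700 rad, distance 6179.9 km.
Leg D→E: central angle 0.1801 rad, distance 1147.7 km.
Total: 14536.8 + 15421.8 + 6179.9 + 1147.7 ≈ 37286 km.

37286 km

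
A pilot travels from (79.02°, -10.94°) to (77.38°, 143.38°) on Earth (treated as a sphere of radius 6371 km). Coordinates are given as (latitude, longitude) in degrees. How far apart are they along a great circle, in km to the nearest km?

Let φ₁ = 1.3792 rad, φ₂ = 1.3505 rad, and Δλ = 2.6934 rad.
cos c = sin φ₁ sin φ₂ + cos φ₁ cos φ₂ cos Δλ = (0.9817)(0.9758) + (0.1905)(0.2185)(-0.9012) = 0.92047,
so c = arccos(0.92047) = 0.40151 rad.
Distance = R·c = 6371 × 0.4015 ≈ 2558 km.

2558 km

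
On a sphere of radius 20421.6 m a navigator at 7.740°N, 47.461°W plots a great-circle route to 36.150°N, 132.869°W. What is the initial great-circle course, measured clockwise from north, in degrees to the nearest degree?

306°

Δλ = -85.408° = -1.4907 rad.
y = sin Δλ · cos φ₂ = (-0.9968)(0.8075) = -0.8049
x = cos φ₁ sin φ₂ − sin φ₁ cos φ₂ cos Δλ = (0.9909)(0.5899) − (0.1347)(0.8075)(0.0801) = 0.5758
θ = atan2(y, x) = -54.42°; adding 360° gives 306°.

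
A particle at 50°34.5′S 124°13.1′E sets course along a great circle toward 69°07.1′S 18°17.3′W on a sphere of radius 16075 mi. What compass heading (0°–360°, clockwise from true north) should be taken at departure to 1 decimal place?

195.0°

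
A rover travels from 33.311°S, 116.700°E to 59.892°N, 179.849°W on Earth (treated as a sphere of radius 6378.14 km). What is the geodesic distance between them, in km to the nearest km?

11880 km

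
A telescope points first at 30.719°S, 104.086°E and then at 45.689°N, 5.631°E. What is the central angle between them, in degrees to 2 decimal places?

116.99°

In radians: φ₁ = -0.5361, φ₂ = 0.7974, Δλ = -98.455° = -1.7184 rad.
cos c = sin φ₁ sin φ₂ + cos φ₁ cos φ₂ cos Δλ = (-0.5108)(0.7156) + (0.8597)(0.6986)(-0.1470) = -0.45383,
so c = arccos(-0.45383) = 2.04185 rad.
So the angular separation is 116.99°.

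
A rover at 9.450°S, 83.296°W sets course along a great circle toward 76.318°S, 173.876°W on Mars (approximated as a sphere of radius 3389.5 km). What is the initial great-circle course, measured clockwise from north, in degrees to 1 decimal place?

193.9°

Δλ = -90.580° = -1.5809 rad.
y = sin Δλ · cos φ₂ = (-0.9999)(0.2365) = -0.2365
x = cos φ₁ sin φ₂ − sin φ₁ cos φ₂ cos Δλ = (0.9864)(-0.9716) − (-0.1642)(0.2365)(-0.0101) = -0.9588
θ = atan2(y, x) = -166.14°; adding 360° gives 193.9°.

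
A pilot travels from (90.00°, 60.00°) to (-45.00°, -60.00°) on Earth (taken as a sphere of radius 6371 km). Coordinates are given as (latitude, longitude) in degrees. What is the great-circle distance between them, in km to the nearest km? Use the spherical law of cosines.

15011 km

In radians: φ₁ = 1.5708, φ₂ = -0.7854, Δλ = -120.000° = -2.0944 rad.
cos c = sin φ₁ sin φ₂ + cos φ₁ cos φ₂ cos Δλ = (1.0000)(-0.7071) + (0.0000)(0.7071)(-0.5000) = -0.70711,
so c = arccos(-0.70711) = 2.35619 rad.
Distance = R·c = 6371 × 2.3562 ≈ 15011 km.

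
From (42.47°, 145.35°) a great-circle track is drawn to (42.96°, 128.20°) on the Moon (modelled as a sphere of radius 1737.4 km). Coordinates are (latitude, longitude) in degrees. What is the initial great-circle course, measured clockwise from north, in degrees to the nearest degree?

Δλ = -17.150° = -0.2993 rad.
y = sin Δλ · cos φ₂ = (-0.2949)(0.7318) = -0.2158
x = cos φ₁ sin φ₂ − sin φ₁ cos φ₂ cos Δλ = (0.7376)(0.6815) − (0.6752)(0.7318)(0.9555) = 0.0305
θ = atan2(y, x) = -81.95°; adding 360° gives 278°.

278°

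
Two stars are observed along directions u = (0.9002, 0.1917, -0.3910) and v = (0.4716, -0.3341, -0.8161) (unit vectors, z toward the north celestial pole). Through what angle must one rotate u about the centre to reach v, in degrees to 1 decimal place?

u·v = 0.6796; |u| = 1.0000, |v| = 1.0000.
cos θ = (u·v)/(|u||v|) = 0.6796, so θ = 47.2°.

47.2°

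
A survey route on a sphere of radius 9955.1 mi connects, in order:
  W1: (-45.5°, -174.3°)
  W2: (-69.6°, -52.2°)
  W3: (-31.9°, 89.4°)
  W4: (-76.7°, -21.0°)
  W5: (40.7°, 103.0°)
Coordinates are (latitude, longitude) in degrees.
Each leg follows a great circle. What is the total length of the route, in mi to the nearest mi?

57807 mi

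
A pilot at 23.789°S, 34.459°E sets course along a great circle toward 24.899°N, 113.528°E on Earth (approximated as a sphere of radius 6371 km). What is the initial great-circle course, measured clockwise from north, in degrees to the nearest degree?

With φ₁ = -0.4152, φ₂ = 0.4346, Δλ = 1.3800 rad, the forward-azimuth formula gives
θ = atan2( sin Δλ cos φ₂ , cos φ₁ sin φ₂ − sin φ₁ cos φ₂ cos Δλ ) = atan2(0.8906, 0.4546) = 62.96°.
So the initial bearing is 63°.

63°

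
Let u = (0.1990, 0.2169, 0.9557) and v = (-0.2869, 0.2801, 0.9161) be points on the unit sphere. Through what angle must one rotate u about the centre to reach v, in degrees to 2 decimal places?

28.46°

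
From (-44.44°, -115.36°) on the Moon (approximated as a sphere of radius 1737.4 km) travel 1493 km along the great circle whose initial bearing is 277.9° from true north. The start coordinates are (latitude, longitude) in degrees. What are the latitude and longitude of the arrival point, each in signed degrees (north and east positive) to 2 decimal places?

Angular distance δ = d/R = 1493/1737.4 = 0.85933 rad; initial bearing θ = 4.8503 rad.
sin φ₂ = sin φ₁ cos δ + cos φ₁ sin δ cos θ = (-0.7002)(0.6529) + (0.7140)(0.7574)(0.1374) = -0.3828, so φ₂ = -22.51°.
Δλ = atan2(sin θ sin δ cos φ₁, cos δ − sin φ₁ sin φ₂) = atan2(-0.5356, 0.3849) = -54.300°.
λ₂ = -115.360° − 54.300° = -169.66°.

-22.51°, -169.66°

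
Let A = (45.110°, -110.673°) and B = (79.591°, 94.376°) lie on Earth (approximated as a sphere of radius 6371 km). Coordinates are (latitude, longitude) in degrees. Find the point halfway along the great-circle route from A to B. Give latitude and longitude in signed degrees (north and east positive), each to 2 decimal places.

72.07°, -118.71°

Central angle δ = 0.9505 rad. Interpolating on the sphere with fraction f = 0.5:
P = [sin((1−f)δ)·A + sin(fδ)·B] / sin δ = 0.5623·A + 0.5623·B in Cartesian coordinates,
giving P = (-0.1479, -0.2700, 0.9514), i.e. latitude 72.07°, longitude -118.71°.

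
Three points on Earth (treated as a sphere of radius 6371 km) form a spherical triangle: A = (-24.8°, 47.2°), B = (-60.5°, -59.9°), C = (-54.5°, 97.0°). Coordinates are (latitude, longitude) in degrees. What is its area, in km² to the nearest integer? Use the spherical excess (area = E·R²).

Side lengths (central angles): a = 1.1090, b = 0.8207, c = 1.3350 rad; semiperimeter s = 1.6323.
By l'Huilier's theorem, tan(E/4) = √[tan(s/2) tan((s−a)/2) tan((s−b)/2) tan((s−c)/2)], giving spherical excess E = 0.5383 rad.
Area = E·R² = 0.5383 × (6371)² ≈ 21848311 km².

21848311 km²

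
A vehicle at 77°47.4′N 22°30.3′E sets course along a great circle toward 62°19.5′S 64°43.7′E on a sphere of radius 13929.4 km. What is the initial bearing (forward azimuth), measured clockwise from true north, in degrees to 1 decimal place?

Δλ = 42.223° = 0.7369 rad.
y = sin Δλ · cos φ₂ = (0.6720)(0.4645) = 0.3121
x = cos φ₁ sin φ₂ − sin φ₁ cos φ₂ cos Δλ = (0.2115)(-0.8856) − (0.9774)(0.4645)(0.7405) = -0.5235
θ = atan2(y, x) = 149.19°, so the bearing is 149.2°.

149.2°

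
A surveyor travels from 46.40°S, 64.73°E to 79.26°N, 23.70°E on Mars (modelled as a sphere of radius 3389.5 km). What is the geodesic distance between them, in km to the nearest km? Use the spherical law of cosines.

7567 km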